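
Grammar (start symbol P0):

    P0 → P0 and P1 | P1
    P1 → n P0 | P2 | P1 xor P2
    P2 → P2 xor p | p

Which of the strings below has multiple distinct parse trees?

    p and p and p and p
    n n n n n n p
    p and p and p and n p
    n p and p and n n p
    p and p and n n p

n p and p and n n p

p and p and p and p: 1 tree
n n n n n n p: 1 tree
p and p and p and n p: 1 tree
n p and p and n n p: 3 trees
p and p and n n p: 1 tree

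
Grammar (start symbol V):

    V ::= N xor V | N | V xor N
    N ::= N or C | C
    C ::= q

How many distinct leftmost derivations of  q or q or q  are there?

Parse trees for q or q or q:
  [V [N [N [N [C q]] or [C q]] or [C q]]]

1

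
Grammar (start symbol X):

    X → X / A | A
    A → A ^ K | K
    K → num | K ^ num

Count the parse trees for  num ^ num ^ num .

4

Parse trees for num ^ num ^ num:
  [X [A [A [K num]] ^ [K [K num] ^ num]]]
  [X [A [A [A [K num]] ^ [K num]] ^ [K num]]]
  [X [A [A [K [K num] ^ num]] ^ [K num]]]
  [X [A [K [K [K num] ^ num] ^ num]]]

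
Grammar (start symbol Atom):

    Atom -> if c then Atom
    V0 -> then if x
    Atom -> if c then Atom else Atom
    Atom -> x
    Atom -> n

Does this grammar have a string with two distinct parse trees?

Witness: if c then if c then n else n

Derivation 1: Atom ⇒ if c then Atom ⇒ if c then if c then Atom else Atom ⇒ if c then if c then n else Atom ⇒ if c then if c then n else n
Derivation 2: Atom ⇒ if c then Atom else Atom ⇒ if c then if c then Atom else Atom ⇒ if c then if c then n else Atom ⇒ if c then if c then n else n

Two distinct leftmost derivations for the same string.

Ambiguous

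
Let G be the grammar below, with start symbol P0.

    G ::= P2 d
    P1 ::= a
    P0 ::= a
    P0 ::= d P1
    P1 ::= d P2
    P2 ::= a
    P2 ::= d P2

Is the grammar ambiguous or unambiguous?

(G is unreachable from P0, so its rules don't affect L(P0).) Restricted to the reachable nonterminals, every rule has the form A → t or A → t B, and no two rules for the same A share a first terminal. The grammar encodes a DFA — one run per string.

Unambiguous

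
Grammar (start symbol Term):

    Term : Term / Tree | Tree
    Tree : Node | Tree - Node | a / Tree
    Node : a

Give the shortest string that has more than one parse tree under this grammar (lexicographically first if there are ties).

a / a

length 1: no string has ≥2 trees
length 3: a / a has 2 parse trees

Two derivations of a / a:
  Term ⇒ Term / Tree ⇒ Tree / Tree ⇒ Node / Tree ⇒ a / Tree ⇒ a / Node ⇒ a / a
  Term ⇒ Tree ⇒ a / Tree ⇒ a / Node ⇒ a / a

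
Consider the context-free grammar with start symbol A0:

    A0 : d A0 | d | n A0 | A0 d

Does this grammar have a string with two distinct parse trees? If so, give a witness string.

Ambiguous

Witness: d d

Derivation 1: A0 ⇒ d A0 ⇒ d d
Derivation 2: A0 ⇒ A0 d ⇒ d d

Two distinct leftmost derivations for the same string.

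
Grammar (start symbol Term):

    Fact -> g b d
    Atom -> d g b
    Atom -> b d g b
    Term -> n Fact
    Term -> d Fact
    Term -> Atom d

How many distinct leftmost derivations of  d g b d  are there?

Parse trees for d g b d:
  [Term d [Fact g b d]]
  [Term [Atom d g b] d]

2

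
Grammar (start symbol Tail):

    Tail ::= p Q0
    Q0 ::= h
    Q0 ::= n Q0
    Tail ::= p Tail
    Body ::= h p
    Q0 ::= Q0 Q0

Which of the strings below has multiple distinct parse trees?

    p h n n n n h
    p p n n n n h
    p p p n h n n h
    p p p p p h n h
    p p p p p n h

p p p n h n n h

p h n n n n h: 1 tree
p p n n n n h: 1 tree
p p p n h n n h: 2 trees
p p p p p h n h: 1 tree
p p p p p n h: 1 tree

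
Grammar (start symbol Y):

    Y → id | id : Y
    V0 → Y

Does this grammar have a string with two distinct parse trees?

(V0 is unreachable from Y, so its rules don't affect L(Y).) The reachable grammar is A → atom sep A | atom. Each atom is followed by either the separator (recurse) or end-of-string (stop) — no choice point.

Unambiguous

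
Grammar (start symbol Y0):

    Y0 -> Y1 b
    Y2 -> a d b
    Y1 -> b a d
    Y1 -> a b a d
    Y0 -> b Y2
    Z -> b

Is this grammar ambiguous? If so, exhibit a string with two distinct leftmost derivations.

Ambiguous

Witness: b a d b

Derivation 1: Y0 ⇒ Y1 b ⇒ b a d b
Derivation 2: Y0 ⇒ b Y2 ⇒ b a d b

Two distinct leftmost derivations for the same string.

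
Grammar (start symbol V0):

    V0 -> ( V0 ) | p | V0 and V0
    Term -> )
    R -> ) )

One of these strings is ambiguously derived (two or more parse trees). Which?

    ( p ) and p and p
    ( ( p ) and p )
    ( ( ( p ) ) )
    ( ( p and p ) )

( p ) and p and p: 2 trees
( ( p ) and p ): 1 tree
( ( ( p ) ) ): 1 tree
( ( p and p ) ): 1 tree

( p ) and p and p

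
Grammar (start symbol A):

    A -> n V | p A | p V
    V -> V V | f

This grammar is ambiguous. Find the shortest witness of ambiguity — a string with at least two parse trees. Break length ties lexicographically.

length 2: no string has ≥2 trees
length 3: no string has ≥2 trees
length 4: n f f f has 2 parse trees

Two derivations of n f f f:
  A ⇒ n V ⇒ n V V ⇒ n V V V ⇒ n f V V ⇒ n f f V ⇒ n f f f
  A ⇒ n V ⇒ n V V ⇒ n f V ⇒ n f V V ⇒ n f f V ⇒ n f f f

n f f f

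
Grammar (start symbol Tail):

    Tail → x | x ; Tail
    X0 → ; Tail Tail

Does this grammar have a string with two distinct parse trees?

(X0 is unreachable from Tail, so its rules don't affect L(Tail).) The reachable grammar is A → atom sep A | atom. Each atom is followed by either the separator (recurse) or end-of-string (stop) — no choice point.

Unambiguous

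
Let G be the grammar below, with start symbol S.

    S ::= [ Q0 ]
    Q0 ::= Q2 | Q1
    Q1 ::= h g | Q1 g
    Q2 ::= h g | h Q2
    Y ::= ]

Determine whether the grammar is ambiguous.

Ambiguous

Witness: [ h g ]

Derivation 1: S ⇒ [ Q0 ] ⇒ [ Q2 ] ⇒ [ h g ]
Derivation 2: S ⇒ [ Q0 ] ⇒ [ Q1 ] ⇒ [ h g ]

Two distinct leftmost derivations for the same string.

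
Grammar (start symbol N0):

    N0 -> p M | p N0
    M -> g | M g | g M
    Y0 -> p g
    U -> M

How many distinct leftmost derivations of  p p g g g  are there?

Parse trees for p p g g g:
  [N0 p [N0 p [M [M [M g] g] g]]]
  [N0 p [N0 p [M [M g [M g]] g]]]
  [N0 p [N0 p [M g [M [M g] g]]]]
  [N0 p [N0 p [M g [M g [M g]]]]]

4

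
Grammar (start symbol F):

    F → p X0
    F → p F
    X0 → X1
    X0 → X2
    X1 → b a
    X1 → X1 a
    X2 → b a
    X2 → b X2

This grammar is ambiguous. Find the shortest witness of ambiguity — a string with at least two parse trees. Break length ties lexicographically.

p b a

length 3: p b a has 2 parse trees

Two derivations of p b a:
  F ⇒ p X0 ⇒ p X1 ⇒ p b a
  F ⇒ p X0 ⇒ p X2 ⇒ p b a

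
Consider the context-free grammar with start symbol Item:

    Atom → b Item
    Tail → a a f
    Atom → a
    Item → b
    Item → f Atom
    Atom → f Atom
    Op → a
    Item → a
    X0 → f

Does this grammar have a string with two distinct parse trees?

Unambiguous

(Tail, X0, Op are unreachable from Item, so their rules don't affect L(Item).) Each reachable nonterminal has at most one production per leading terminal, and all productions are right-linear; the derivation is determined token-by-token.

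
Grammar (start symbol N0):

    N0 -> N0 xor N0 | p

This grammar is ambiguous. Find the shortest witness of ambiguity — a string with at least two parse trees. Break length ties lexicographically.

length 1: no string has ≥2 trees
length 3: no string has ≥2 trees
length 5: p xor p xor p has 2 parse trees

Two derivations of p xor p xor p:
  N0 ⇒ N0 xor N0 ⇒ N0 xor N0 xor N0 ⇒ p xor N0 xor N0 ⇒ p xor p xor N0 ⇒ p xor p xor p
  N0 ⇒ N0 xor N0 ⇒ p xor N0 ⇒ p xor N0 xor N0 ⇒ p xor p xor N0 ⇒ p xor p xor p

p xor p xor p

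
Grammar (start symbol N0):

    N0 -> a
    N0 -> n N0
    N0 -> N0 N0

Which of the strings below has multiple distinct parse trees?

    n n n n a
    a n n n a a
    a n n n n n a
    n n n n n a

a n n n a a

n n n n a: 1 tree
a n n n a a: 5 trees
a n n n n n a: 1 tree
n n n n n a: 1 tree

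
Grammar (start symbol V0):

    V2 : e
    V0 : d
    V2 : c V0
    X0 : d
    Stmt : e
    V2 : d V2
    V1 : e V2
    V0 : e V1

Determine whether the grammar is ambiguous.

(Stmt, X0 are unreachable from V0, so their rules don't affect L(V0).) Restricted to the reachable nonterminals, every rule has the form A → t or A → t B, and no two rules for the same A share a first terminal. The grammar encodes a DFA — one run per string.

Unambiguous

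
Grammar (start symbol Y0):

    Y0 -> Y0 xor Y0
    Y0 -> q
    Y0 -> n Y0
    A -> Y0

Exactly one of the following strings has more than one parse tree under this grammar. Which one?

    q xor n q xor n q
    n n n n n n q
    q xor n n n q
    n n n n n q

q xor n q xor n q

q xor n q xor n q: 3 trees
n n n n n n q: 1 tree
q xor n n n q: 1 tree
n n n n n q: 1 tree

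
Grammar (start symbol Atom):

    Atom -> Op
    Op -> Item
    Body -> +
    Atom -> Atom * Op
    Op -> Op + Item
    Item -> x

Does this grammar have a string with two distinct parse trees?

Unambiguous

Only Atom, Op, Item are reachable from Atom; ignoring the rest: The grammar is stratified — Atom handles '*' (left-recursive), Op handles '+', Item atoms. Each operator has a fixed associativity and precedence level, so every string has one parse.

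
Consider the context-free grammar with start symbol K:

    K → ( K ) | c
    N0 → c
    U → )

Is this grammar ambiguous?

(N0, U are unreachable from K, so their rules don't affect L(K).) L(K) is { openⁿ atom closeⁿ : n ≥ 0 }. The bracket depth fixes n, and the derivation is forced at every step.

Unambiguous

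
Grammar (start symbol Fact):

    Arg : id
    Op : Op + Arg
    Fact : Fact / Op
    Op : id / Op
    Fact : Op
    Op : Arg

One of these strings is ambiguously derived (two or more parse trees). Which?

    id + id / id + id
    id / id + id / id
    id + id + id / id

id / id + id / id

id + id / id + id: 1 tree
id / id + id / id: 3 trees
id + id + id / id: 1 tree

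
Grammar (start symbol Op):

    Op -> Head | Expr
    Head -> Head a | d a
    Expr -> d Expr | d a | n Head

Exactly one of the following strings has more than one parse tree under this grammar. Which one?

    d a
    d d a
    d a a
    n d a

d a: 2 trees
d d a: 1 tree
d a a: 1 tree
n d a: 1 tree

d a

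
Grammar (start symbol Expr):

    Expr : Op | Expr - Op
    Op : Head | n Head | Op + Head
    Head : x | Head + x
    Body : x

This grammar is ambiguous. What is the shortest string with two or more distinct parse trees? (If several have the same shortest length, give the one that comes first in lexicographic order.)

x + x

length 1: no string has ≥2 trees
length 2: no string has ≥2 trees
length 3: x + x has 2 parse trees

Two derivations of x + x:
  Expr ⇒ Op ⇒ Head ⇒ Head + x ⇒ x + x
  Expr ⇒ Op ⇒ Op + Head ⇒ Head + Head ⇒ x + Head ⇒ x + x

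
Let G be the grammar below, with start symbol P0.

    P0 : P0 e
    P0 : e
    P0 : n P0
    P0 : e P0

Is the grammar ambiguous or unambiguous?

Ambiguous

Witness: e e

Derivation 1: P0 ⇒ P0 e ⇒ e e
Derivation 2: P0 ⇒ e P0 ⇒ e e

Two distinct leftmost derivations for the same string.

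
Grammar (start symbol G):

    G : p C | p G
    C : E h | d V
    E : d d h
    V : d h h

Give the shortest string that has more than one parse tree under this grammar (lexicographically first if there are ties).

length 5: p d d h h has 2 parse trees

Two derivations of p d d h h:
  G ⇒ p C ⇒ p E h ⇒ p d d h h
  G ⇒ p C ⇒ p d V ⇒ p d d h h

p d d h h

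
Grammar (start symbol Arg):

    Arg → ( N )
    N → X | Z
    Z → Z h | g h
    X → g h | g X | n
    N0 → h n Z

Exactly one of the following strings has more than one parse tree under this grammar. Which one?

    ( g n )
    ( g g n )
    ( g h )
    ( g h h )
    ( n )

( g n ): 1 tree
( g g n ): 1 tree
( g h ): 2 trees
( g h h ): 1 tree
( n ): 1 tree

( g h )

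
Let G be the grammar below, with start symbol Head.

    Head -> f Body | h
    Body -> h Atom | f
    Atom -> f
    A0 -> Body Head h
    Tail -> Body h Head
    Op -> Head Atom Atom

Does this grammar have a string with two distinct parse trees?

Unambiguous

Only Head, Body, Atom are reachable from Head; ignoring the rest: Each reachable nonterminal has at most one production per leading terminal, and all productions are right-linear; the derivation is determined token-by-token.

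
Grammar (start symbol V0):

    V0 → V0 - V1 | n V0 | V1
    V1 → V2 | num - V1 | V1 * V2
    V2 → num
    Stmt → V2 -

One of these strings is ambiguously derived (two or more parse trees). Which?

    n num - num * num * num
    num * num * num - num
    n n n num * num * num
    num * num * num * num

n num - num * num * num

n num - num * num * num: 5 trees
num * num * num - num: 1 tree
n n n num * num * num: 1 tree
num * num * num * num: 1 tree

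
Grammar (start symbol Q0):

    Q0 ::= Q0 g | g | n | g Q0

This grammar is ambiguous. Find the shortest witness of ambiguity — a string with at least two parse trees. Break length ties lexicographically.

g g

length 1: no string has ≥2 trees
length 2: g g has 2 parse trees

Two derivations of g g:
  Q0 ⇒ Q0 g ⇒ g g
  Q0 ⇒ g Q0 ⇒ g g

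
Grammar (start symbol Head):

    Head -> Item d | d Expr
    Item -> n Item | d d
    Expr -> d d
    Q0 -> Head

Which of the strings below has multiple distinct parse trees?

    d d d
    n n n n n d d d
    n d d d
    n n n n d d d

d d d: 2 trees
n n n n n d d d: 1 tree
n d d d: 1 tree
n n n n d d d: 1 tree

d d d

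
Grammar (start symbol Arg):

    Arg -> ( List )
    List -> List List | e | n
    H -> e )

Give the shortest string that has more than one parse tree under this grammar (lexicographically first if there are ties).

( e e e )

length 3: no string has ≥2 trees
length 4: no string has ≥2 trees
length 5: ( e e e ) has 2 parse trees

Two derivations of ( e e e ):
  Arg ⇒ ( List ) ⇒ ( List List ) ⇒ ( List List List ) ⇒ ( e List List ) ⇒ ( e e List ) ⇒ ( e e e )
  Arg ⇒ ( List ) ⇒ ( List List ) ⇒ ( e List ) ⇒ ( e List List ) ⇒ ( e e List ) ⇒ ( e e e )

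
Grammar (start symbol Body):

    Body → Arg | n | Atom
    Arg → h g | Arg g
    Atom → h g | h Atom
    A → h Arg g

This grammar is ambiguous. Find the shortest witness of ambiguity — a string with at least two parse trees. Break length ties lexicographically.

h g

length 1: no string has ≥2 trees
length 2: h g has 2 parse trees

Two derivations of h g:
  Body ⇒ Arg ⇒ h g
  Body ⇒ Atom ⇒ h g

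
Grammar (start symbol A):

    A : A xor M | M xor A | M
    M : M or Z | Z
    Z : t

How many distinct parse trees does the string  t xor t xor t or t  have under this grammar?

Parse trees for t xor t xor t or t:
  [A [A [A [M [Z t]]] xor [M [Z t]]] xor [M [M [Z t]] or [Z t]]]
  [A [A [M [Z t]] xor [A [M [Z t]]]] xor [M [M [Z t]] or [Z t]]]
  [A [M [Z t]] xor [A [A [M [Z t]]] xor [M [M [Z t]] or [Z t]]]]
  [A [M [Z t]] xor [A [M [Z t]] xor [A [M [M [Z t]] or [Z t]]]]]

4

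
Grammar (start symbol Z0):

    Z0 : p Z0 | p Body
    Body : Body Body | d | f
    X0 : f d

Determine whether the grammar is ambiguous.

Ambiguous

Witness: p d d d

Derivation 1: Z0 ⇒ p Body ⇒ p Body Body ⇒ p Body Body Body ⇒ p d Body Body ⇒ p d d Body ⇒ p d d d
Derivation 2: Z0 ⇒ p Body ⇒ p Body Body ⇒ p d Body ⇒ p d Body Body ⇒ p d d Body ⇒ p d d d

Two distinct leftmost derivations for the same string.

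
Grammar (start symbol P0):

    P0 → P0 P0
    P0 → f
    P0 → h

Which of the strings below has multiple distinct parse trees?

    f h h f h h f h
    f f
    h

f h h f h h f h: 429 trees
f f: 1 tree
h: 1 tree

f h h f h h f h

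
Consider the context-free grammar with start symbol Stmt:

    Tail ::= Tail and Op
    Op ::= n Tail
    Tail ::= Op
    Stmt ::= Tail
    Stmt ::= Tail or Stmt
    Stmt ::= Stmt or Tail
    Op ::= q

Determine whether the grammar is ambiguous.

Ambiguous

Witness: q or q

Derivation 1: Stmt ⇒ Tail or Stmt ⇒ Op or Stmt ⇒ q or Stmt ⇒ q or Tail ⇒ q or Op ⇒ q or q
Derivation 2: Stmt ⇒ Stmt or Tail ⇒ Tail or Tail ⇒ Op or Tail ⇒ q or Tail ⇒ q or Op ⇒ q or q

Two distinct leftmost derivations for the same string.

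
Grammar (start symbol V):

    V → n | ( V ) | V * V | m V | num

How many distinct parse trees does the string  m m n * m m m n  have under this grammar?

3

Parse trees for m m n * m m m n:
  [V [V m [V m [V n]]] * [V m [V m [V m [V n]]]]]
  [V m [V [V m [V n]] * [V m [V m [V m [V n]]]]]]
  [V m [V m [V [V n] * [V m [V m [V m [V n]]]]]]]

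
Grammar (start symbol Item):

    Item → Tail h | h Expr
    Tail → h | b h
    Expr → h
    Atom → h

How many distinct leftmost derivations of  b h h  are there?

Parse trees for b h h:
  [Item [Tail b h] h]

1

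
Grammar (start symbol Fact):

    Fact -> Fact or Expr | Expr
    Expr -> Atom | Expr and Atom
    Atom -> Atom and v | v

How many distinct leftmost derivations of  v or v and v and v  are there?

4

Parse trees for v or v and v and v:
  [Fact [Fact [Expr [Atom v]]] or [Expr [Atom [Atom [Atom v] and v] and v]]]
  [Fact [Fact [Expr [Atom v]]] or [Expr [Expr [Atom v]] and [Atom [Atom v] and v]]]
  [Fact [Fact [Expr [Atom v]]] or [Expr [Expr [Atom [Atom v] and v]] and [Atom v]]]
  [Fact [Fact [Expr [Atom v]]] or [Expr [Expr [Expr [Atom v]] and [Atom v]] and [Atom v]]]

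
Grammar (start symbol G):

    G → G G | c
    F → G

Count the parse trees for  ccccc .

Parse trees for ccccc (showing first 6 of 14):
  [G [G c] [G [G c] [G [G c] [G [G c] [G c]]]]]
  [G [G c] [G [G c] [G [G [G c] [G c]] [G c]]]]
  [G [G c] [G [G [G c] [G c]] [G [G c] [G c]]]]
  [G [G c] [G [G [G c] [G [G c] [G c]]] [G c]]]
  [G [G c] [G [G [G [G c] [G c]] [G c]] [G c]]]
  [G [G [G c] [G c]] [G [G c] [G [G c] [G c]]]]

14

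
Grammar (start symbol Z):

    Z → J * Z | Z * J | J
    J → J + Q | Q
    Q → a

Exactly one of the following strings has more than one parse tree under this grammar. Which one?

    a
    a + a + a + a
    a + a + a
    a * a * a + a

a: 1 tree
a + a + a + a: 1 tree
a + a + a: 1 tree
a * a * a + a: 4 trees

a * a * a + a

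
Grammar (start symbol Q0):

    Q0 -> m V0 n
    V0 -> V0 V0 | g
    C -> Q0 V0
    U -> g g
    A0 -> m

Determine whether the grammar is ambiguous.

Ambiguous

Witness: m g g g n

Derivation 1: Q0 ⇒ m V0 n ⇒ m V0 V0 n ⇒ m V0 V0 V0 n ⇒ m g V0 V0 n ⇒ m g g V0 n ⇒ m g g g n
Derivation 2: Q0 ⇒ m V0 n ⇒ m V0 V0 n ⇒ m g V0 n ⇒ m g V0 V0 n ⇒ m g g V0 n ⇒ m g g g n

Two distinct leftmost derivations for the same string.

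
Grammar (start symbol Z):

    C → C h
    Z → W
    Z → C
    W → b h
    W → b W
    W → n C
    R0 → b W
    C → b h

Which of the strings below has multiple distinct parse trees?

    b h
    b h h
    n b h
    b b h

b h: 2 trees
b h h: 1 tree
n b h: 1 tree
b b h: 1 tree

b h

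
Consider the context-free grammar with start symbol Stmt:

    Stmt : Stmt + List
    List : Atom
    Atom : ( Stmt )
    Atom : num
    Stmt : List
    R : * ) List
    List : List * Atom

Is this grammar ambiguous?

Unambiguous

(R is unreachable from Stmt, so its rules don't affect L(Stmt).) Stmt → Stmt + List | List  ;  List → List * Atom | Atom  — a left-associative chain with Atom at the bottom. Each string factors uniquely by precedence.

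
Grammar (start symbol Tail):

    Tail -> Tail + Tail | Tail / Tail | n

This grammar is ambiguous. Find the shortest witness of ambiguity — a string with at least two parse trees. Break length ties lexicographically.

n + n + n

length 1: no string has ≥2 trees
length 3: no string has ≥2 trees
length 5: n + n + n has 2 parse trees

Two derivations of n + n + n:
  Tail ⇒ Tail + Tail ⇒ Tail + Tail + Tail ⇒ n + Tail + Tail ⇒ n + n + Tail ⇒ n + n + n
  Tail ⇒ Tail + Tail ⇒ n + Tail ⇒ n + Tail + Tail ⇒ n + n + Tail ⇒ n + n + n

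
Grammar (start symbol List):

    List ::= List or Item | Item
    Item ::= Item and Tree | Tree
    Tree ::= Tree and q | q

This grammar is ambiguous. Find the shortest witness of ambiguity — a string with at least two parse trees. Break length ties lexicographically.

length 1: no string has ≥2 trees
length 3: q and q has 2 parse trees

Two derivations of q and q:
  List ⇒ Item ⇒ Item and Tree ⇒ Tree and Tree ⇒ q and Tree ⇒ q and q
  List ⇒ Item ⇒ Tree ⇒ Tree and q ⇒ q and q

q and q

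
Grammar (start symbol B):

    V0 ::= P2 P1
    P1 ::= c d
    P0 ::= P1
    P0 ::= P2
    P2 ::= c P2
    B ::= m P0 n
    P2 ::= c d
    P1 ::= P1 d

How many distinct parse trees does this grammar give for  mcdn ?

2

Parse trees for mcdn:
  [B m [P0 [P1 c d]] n]
  [B m [P0 [P2 c d]] n]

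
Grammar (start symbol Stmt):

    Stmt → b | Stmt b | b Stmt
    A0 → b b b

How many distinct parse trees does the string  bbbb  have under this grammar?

Parse trees for bbbb:
  [Stmt [Stmt [Stmt [Stmt b] b] b] b]
  [Stmt [Stmt [Stmt b [Stmt b]] b] b]
  [Stmt [Stmt b [Stmt [Stmt b] b]] b]
  [Stmt [Stmt b [Stmt b [Stmt b]]] b]
  [Stmt b [Stmt [Stmt [Stmt b] b] b]]
  [Stmt b [Stmt [Stmt b [Stmt b]] b]]
  [Stmt b [Stmt b [Stmt [Stmt b] b]]]
  [Stmt b [Stmt b [Stmt b [Stmt b]]]]

8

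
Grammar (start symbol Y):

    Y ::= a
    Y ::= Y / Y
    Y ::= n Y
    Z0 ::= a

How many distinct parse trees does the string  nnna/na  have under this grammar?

Parse trees for nnna/na:
  [Y [Y n [Y n [Y n [Y a]]]] / [Y n [Y a]]]
  [Y n [Y [Y n [Y n [Y a]]] / [Y n [Y a]]]]
  [Y n [Y n [Y [Y n [Y a]] / [Y n [Y a]]]]]
  [Y n [Y n [Y n [Y [Y a] / [Y n [Y a]]]]]]

4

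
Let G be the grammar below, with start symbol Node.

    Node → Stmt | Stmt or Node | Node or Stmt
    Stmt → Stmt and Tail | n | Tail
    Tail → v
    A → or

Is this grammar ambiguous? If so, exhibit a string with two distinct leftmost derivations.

Ambiguous

Witness: n or n

Derivation 1: Node ⇒ Stmt or Node ⇒ n or Node ⇒ n or Stmt ⇒ n or n
Derivation 2: Node ⇒ Node or Stmt ⇒ Stmt or Stmt ⇒ n or Stmt ⇒ n or n

Two distinct leftmost derivations for the same string.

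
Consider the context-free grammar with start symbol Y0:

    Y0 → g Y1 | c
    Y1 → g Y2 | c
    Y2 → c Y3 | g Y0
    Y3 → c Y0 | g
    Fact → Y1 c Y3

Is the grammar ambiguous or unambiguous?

Unambiguous

(Fact is unreachable from Y0, so its rules don't affect L(Y0).) The reachable rules are right-linear with at most one rule per (nonterminal, next-terminal) pair. Each input token forces the next rule, so parsing is deterministic.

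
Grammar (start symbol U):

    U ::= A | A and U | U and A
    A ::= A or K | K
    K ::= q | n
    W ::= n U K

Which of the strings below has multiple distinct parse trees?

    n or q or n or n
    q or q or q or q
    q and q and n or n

q and q and n or n

n or q or n or n: 1 tree
q or q or q or q: 1 tree
q and q and n or n: 4 trees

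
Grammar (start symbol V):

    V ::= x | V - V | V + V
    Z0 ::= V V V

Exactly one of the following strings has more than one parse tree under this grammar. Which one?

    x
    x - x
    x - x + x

x - x + x

x: 1 tree
x - x: 1 tree
x - x + x: 2 trees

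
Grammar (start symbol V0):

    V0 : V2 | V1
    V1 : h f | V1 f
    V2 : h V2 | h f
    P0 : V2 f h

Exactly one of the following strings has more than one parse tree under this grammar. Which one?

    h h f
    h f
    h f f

h h f: 1 tree
h f: 2 trees
h f f: 1 tree

h f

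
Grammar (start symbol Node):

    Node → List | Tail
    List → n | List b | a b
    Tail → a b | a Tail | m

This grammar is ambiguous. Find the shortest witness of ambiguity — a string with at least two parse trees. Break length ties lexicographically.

length 1: no string has ≥2 trees
length 2: a b has 2 parse trees

Two derivations of a b:
  Node ⇒ List ⇒ a b
  Node ⇒ Tail ⇒ a b

a b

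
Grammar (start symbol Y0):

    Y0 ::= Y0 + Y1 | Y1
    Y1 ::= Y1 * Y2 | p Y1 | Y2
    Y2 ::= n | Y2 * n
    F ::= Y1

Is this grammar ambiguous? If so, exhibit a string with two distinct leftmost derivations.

Witness: n * n

Derivation 1: Y0 ⇒ Y1 ⇒ Y1 * Y2 ⇒ Y2 * Y2 ⇒ n * Y2 ⇒ n * n
Derivation 2: Y0 ⇒ Y1 ⇒ Y2 ⇒ Y2 * n ⇒ n * n

Two distinct leftmost derivations for the same string.

Ambiguous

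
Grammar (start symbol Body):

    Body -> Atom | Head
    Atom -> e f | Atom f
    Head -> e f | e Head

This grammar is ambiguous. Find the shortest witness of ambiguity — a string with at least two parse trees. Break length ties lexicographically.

length 2: e f has 2 parse trees

Two derivations of e f:
  Body ⇒ Atom ⇒ e f
  Body ⇒ Head ⇒ e f

e f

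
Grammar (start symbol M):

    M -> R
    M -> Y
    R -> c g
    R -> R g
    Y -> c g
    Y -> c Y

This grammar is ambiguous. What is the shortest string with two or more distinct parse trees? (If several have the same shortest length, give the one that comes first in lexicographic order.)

length 2: c g has 2 parse trees

Two derivations of c g:
  M ⇒ R ⇒ c g
  M ⇒ Y ⇒ c g

c g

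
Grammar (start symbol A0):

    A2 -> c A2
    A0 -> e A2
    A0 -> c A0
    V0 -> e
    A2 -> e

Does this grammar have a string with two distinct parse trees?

Unambiguous

(V0 is unreachable from A0, so its rules don't affect L(A0).) Restricted to the reachable nonterminals, every rule has the form A → t or A → t B, and no two rules for the same A share a first terminal. The grammar encodes a DFA — one run per string.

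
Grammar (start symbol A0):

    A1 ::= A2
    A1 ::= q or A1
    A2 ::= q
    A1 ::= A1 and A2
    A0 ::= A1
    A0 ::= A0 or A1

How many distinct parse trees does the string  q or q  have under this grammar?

Parse trees for q or q:
  [A0 [A1 q or [A1 [A2 q]]]]
  [A0 [A0 [A1 [A2 q]]] or [A1 [A2 q]]]

2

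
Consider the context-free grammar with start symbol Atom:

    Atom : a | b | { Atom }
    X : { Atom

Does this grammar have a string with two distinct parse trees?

Unambiguous

Only Atom is reachable from Atom; ignoring the rest: L(Atom) is { openⁿ atom closeⁿ : n ≥ 0 }. The bracket depth fixes n, and the derivation is forced at every step.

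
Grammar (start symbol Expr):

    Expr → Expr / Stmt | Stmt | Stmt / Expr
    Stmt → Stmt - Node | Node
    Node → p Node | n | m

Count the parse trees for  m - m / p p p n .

2

Parse trees for m - m / p p p n:
  [Expr [Expr [Stmt [Stmt [Node m]] - [Node m]]] / [Stmt [Node p [Node p [Node p [Node n]]]]]]
  [Expr [Stmt [Stmt [Node m]] - [Node m]] / [Expr [Stmt [Node p [Node p [Node p [Node n]]]]]]]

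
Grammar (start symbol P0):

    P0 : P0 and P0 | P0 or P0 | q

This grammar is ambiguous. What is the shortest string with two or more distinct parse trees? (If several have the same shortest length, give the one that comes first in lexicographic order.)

q and q and q

length 1: no string has ≥2 trees
length 3: no string has ≥2 trees
length 5: q and q and q has 2 parse trees

Two derivations of q and q and q:
  P0 ⇒ P0 and P0 ⇒ P0 and P0 and P0 ⇒ q and P0 and P0 ⇒ q and q and P0 ⇒ q and q and q
  P0 ⇒ P0 and P0 ⇒ q and P0 ⇒ q and P0 and P0 ⇒ q and q and P0 ⇒ q and q and q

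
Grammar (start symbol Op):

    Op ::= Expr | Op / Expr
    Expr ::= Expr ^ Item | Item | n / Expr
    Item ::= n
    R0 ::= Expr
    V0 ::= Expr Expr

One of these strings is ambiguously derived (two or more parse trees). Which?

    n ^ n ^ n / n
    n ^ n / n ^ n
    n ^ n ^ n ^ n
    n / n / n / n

n / n / n / n

n ^ n ^ n / n: 1 tree
n ^ n / n ^ n: 1 tree
n ^ n ^ n ^ n: 1 tree
n / n / n / n: 8 trees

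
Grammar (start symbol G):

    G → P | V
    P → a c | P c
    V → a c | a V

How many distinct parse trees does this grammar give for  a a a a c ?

Parse trees for a a a a c:
  [G [V a [V a [V a [V a c]]]]]

1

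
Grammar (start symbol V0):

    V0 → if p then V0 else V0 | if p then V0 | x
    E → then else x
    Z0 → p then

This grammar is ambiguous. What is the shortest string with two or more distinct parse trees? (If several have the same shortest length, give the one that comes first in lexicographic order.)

if p then if p then x else x

length 1: no string has ≥2 trees
length 4: no string has ≥2 trees
length 6: no string has ≥2 trees
length 7: no string has ≥2 trees
length 9: if p then if p then x else x has 2 parse trees

Two derivations of if p then if p then x else x:
  V0 ⇒ if p then V0 else V0 ⇒ if p then if p then V0 else V0 ⇒ if p then if p then x else V0 ⇒ if p then if p then x else x
  V0 ⇒ if p then V0 ⇒ if p then if p then V0 else V0 ⇒ if p then if p then x else V0 ⇒ if p then if p then x else x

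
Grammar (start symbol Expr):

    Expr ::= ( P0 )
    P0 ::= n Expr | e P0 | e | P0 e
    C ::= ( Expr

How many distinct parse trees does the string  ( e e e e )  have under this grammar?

Parse trees for ( e e e e ):
  [Expr ( [P0 e [P0 e [P0 e [P0 e]]]] )]
  [Expr ( [P0 e [P0 e [P0 [P0 e] e]]] )]
  [Expr ( [P0 e [P0 [P0 e [P0 e]] e]] )]
  [Expr ( [P0 e [P0 [P0 [P0 e] e] e]] )]
  [Expr ( [P0 [P0 e [P0 e [P0 e]]] e] )]
  [Expr ( [P0 [P0 e [P0 [P0 e] e]] e] )]
  [Expr ( [P0 [P0 [P0 e [P0 e]] e] e] )]
  [Expr ( [P0 [P0 [P0 [P0 e] e] e] e] )]

8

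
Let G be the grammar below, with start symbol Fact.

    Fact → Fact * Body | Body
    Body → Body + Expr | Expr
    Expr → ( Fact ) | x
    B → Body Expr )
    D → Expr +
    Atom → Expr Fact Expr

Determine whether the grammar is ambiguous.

Only Fact, Body, Expr are reachable from Fact; ignoring the rest: This is a standard precedence ladder (Fact over Body over Expr), with each level left-recursive on its own operator ('*' at Fact, '+' at Body). That structure is LR(1), hence unambiguous.

Unambiguous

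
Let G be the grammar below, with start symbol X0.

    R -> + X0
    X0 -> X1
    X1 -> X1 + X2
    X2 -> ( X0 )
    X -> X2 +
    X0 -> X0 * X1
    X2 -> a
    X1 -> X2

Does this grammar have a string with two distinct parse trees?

Only X0, X1, X2 are reachable from X0; ignoring the rest: The grammar is stratified — X0 handles '*' (left-recursive), X1 handles '+', X2 atoms. Each operator has a fixed associativity and precedence level, so every string has one parse.

Unambiguous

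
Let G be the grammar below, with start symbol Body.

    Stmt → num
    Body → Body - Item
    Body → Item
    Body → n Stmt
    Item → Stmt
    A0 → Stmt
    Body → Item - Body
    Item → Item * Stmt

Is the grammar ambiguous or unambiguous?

Witness: num - num

Derivation 1: Body ⇒ Body - Item ⇒ Item - Item ⇒ Stmt - Item ⇒ num - Item ⇒ num - Stmt ⇒ num - num
Derivation 2: Body ⇒ Item - Body ⇒ Stmt - Body ⇒ num - Body ⇒ num - Item ⇒ num - Stmt ⇒ num - num

Two distinct leftmost derivations for the same string.

Ambiguous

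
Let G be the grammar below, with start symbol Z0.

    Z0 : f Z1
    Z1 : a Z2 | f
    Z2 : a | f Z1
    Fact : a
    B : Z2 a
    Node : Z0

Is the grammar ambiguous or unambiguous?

Unambiguous

(Fact, B, Node are unreachable from Z0, so their rules don't affect L(Z0).) Each reachable nonterminal has at most one production per leading terminal, and all productions are right-linear; the derivation is determined token-by-token.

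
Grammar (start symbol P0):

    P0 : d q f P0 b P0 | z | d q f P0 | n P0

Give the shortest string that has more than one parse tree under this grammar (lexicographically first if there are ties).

length 1: no string has ≥2 trees
length 2: no string has ≥2 trees
length 3: no string has ≥2 trees
length 4: no string has ≥2 trees
length 5: no string has ≥2 trees
length 6: no string has ≥2 trees
length 7: no string has ≥2 trees
length 8: no string has ≥2 trees
length 9: d q f d q f z b z has 2 parse trees

Two derivations of d q f d q f z b z:
  P0 ⇒ d q f P0 b P0 ⇒ d q f d q f P0 b P0 ⇒ d q f d q f z b P0 ⇒ d q f d q f z b z
  P0 ⇒ d q f P0 ⇒ d q f d q f P0 b P0 ⇒ d q f d q f z b P0 ⇒ d q f d q f z b z

d q f d q f z b z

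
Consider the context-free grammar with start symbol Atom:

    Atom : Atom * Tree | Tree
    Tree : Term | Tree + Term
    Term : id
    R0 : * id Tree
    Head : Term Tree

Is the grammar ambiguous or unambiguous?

Only Atom, Tree, Term are reachable from Atom; ignoring the rest: Atom → Atom * Tree | Tree  ;  Tree → Tree + Term | Term  — a left-associative chain with Term at the bottom. Each string factors uniquely by precedence.

Unambiguous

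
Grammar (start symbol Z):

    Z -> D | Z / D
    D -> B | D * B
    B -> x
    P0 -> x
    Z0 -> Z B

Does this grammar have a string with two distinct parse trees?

(P0, Z0 are unreachable from Z, so their rules don't affect L(Z).) This is a standard precedence ladder (Z over D over B), with each level left-recursive on its own operator ('/' at Z, '*' at D). That structure is LR(1), hence unambiguous.

Unambiguous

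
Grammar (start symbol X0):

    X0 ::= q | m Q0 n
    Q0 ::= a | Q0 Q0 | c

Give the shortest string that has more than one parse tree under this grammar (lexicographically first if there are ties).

m a a a n

length 1: no string has ≥2 trees
length 3: no string has ≥2 trees
length 4: no string has ≥2 trees
length 5: m a a a n has 2 parse trees

Two derivations of m a a a n:
  X0 ⇒ m Q0 n ⇒ m Q0 Q0 n ⇒ m a Q0 n ⇒ m a Q0 Q0 n ⇒ m a a Q0 n ⇒ m a a a n
  X0 ⇒ m Q0 n ⇒ m Q0 Q0 n ⇒ m Q0 Q0 Q0 n ⇒ m a Q0 Q0 n ⇒ m a a Q0 n ⇒ m a a a n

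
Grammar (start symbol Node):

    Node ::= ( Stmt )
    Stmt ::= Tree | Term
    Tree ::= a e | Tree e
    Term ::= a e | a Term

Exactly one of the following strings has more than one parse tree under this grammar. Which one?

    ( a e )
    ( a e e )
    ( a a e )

( a e )

( a e ): 2 trees
( a e e ): 1 tree
( a a e ): 1 tree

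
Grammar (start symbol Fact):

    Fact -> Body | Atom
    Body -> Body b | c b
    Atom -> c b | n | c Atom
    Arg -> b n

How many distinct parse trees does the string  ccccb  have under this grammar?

1

Parse trees for ccccb:
  [Fact [Atom c [Atom c [Atom c [Atom c b]]]]]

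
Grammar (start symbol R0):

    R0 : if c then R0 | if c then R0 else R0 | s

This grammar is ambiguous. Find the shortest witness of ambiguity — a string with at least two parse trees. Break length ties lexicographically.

length 1: no string has ≥2 trees
length 4: no string has ≥2 trees
length 6: no string has ≥2 trees
length 7: no string has ≥2 trees
length 9: if c then if c then s else s has 2 parse trees

Two derivations of if c then if c then s else s:
  R0 ⇒ if c then R0 ⇒ if c then if c then R0 else R0 ⇒ if c then if c then s else R0 ⇒ if c then if c then s else s
  R0 ⇒ if c then R0 else R0 ⇒ if c then if c then R0 else R0 ⇒ if c then if c then s else R0 ⇒ if c then if c then s else s

if c then if c then s else s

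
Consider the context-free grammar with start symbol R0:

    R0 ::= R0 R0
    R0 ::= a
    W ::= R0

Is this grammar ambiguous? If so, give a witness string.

Witness: a a a

Derivation 1: R0 ⇒ R0 R0 ⇒ R0 R0 R0 ⇒ a R0 R0 ⇒ a a R0 ⇒ a a a
Derivation 2: R0 ⇒ R0 R0 ⇒ a R0 ⇒ a R0 R0 ⇒ a a R0 ⇒ a a a

Two distinct leftmost derivations for the same string.

Ambiguous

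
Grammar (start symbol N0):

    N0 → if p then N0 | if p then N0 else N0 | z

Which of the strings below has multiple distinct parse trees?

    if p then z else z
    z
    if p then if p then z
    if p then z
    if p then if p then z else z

if p then z else z: 1 tree
z: 1 tree
if p then if p then z: 1 tree
if p then z: 1 tree
if p then if p then z else z: 2 trees

if p then if p then z else z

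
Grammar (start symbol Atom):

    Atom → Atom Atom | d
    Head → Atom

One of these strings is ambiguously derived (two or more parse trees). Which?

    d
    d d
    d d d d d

d: 1 tree
d d: 1 tree
d d d d d: 14 trees

d d d d d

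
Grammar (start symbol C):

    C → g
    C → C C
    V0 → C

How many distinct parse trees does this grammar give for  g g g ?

Parse trees for g g g:
  [C [C g] [C [C g] [C g]]]
  [C [C [C g] [C g]] [C g]]

2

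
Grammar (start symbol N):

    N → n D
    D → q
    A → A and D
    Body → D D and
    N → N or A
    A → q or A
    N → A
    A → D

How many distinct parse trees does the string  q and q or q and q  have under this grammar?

Parse trees for q and q or q and q:
  [N [N [A [A [D q]] and [D q]]] or [A [A [D q]] and [D q]]]

1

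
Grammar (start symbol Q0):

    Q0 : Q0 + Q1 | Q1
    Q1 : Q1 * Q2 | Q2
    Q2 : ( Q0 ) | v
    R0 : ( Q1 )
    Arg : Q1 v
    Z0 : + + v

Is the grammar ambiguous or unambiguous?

Unambiguous

Only Q0, Q1, Q2 are reachable from Q0; ignoring the rest: This is a standard precedence ladder (Q0 over Q1 over Q2), with each level left-recursive on its own operator ('+' at Q0, '*' at Q1). That structure is LR(1), hence unambiguous.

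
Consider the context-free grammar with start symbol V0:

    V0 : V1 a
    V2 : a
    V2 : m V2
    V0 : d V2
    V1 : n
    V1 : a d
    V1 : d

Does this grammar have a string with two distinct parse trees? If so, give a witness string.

Witness: d a

Derivation 1: V0 ⇒ V1 a ⇒ d a
Derivation 2: V0 ⇒ d V2 ⇒ d a

Two distinct leftmost derivations for the same string.

Ambiguous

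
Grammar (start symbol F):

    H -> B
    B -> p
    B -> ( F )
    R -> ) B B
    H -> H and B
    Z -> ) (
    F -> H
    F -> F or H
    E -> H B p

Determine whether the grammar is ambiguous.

Unambiguous

Only F, H, B are reachable from F; ignoring the rest: This is a standard precedence ladder (F over H over B), with each level left-recursive on its own operator ('or' at F, 'and' at H). That structure is LR(1), hence unambiguous.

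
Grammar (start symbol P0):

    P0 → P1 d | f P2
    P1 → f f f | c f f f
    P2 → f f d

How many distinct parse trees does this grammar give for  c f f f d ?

1

Parse trees for c f f f d:
  [P0 [P1 c f f f] d]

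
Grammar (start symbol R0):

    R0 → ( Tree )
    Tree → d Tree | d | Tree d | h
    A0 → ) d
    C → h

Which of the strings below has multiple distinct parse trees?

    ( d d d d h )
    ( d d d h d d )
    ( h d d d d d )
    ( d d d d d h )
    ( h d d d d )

( d d d d h ): 1 tree
( d d d h d d ): 10 trees
( h d d d d d ): 1 tree
( d d d d d h ): 1 tree
( h d d d d ): 1 tree

( d d d h d d )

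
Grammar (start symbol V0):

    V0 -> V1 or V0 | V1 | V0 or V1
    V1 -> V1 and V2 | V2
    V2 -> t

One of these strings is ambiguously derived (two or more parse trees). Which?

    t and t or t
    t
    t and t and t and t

t and t or t: 2 trees
t: 1 tree
t and t and t and t: 1 tree

t and t or t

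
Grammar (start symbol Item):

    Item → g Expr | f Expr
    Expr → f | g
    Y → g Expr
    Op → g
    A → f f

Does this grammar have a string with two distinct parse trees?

(Y, Op, A are unreachable from Item, so their rules don't affect L(Item).) Each reachable nonterminal has at most one production per leading terminal, and all productions are right-linear; the derivation is determined token-by-token.

Unambiguous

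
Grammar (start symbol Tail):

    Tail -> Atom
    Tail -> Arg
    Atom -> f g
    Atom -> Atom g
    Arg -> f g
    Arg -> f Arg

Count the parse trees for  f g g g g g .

1

Parse trees for f g g g g g:
  [Tail [Atom [Atom [Atom [Atom [Atom f g] g] g] g] g]]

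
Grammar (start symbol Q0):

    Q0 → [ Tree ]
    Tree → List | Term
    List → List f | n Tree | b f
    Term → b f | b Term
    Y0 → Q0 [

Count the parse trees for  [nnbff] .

Parse trees for [nnbff]:
  [Q0 [ [Tree [List [List n [Tree [List n [Tree [List b f]]]]] f]] ]]
  [Q0 [ [Tree [List [List n [Tree [List n [Tree [Term b f]]]]] f]] ]]
  [Q0 [ [Tree [List n [Tree [List [List n [Tree [List b f]]] f]]]] ]]
  [Q0 [ [Tree [List n [Tree [List [List n [Tree [Term b f]]] f]]]] ]]
  [Q0 [ [Tree [List n [Tree [List n [Tree [List [List b f] f]]]]]] ]]

5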